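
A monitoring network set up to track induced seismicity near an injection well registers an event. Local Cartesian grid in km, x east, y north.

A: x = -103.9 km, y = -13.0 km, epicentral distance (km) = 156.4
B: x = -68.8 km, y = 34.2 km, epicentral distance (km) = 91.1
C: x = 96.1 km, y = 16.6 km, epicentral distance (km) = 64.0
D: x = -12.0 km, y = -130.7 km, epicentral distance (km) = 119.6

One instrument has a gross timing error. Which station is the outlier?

Solve using three stations at a time. Using A, C, D (subtract circle equations pairwise → linear system) gives (x, y) ≈ (51.6, -29.4).
Distances from that point to each station vs reported:
  A: calculated 156.4 vs reported 156.4 → residual 0.0 km
  B: calculated 136.2 vs reported 91.1 → residual 45.1 km
  C: calculated 64.0 vs reported 64.0 → residual 0.0 km
  D: calculated 119.6 vs reported 119.6 → residual 0.0 km
A, C, D are mutually consistent (residuals ≈ 0); B is off by 45.1 km.

B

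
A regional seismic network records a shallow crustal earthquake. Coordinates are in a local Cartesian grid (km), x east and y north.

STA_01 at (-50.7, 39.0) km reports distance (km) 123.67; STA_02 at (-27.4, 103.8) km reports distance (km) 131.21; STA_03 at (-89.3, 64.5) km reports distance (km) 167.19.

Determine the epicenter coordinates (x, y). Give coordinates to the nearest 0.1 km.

x ≈ 71.0 km, y ≈ 17.0 km

Circle about each station: (x + 50.7)² + (y − 39.0)² = 123.67²; (x + 27.4)² + (y − 103.8)² = 131.21²; (x + 89.3)² + (y − 64.5)² = 167.19².
Subtracting the STA_01 equation from the STA_02 and STA_03 equations removes the quadratic terms:
46.6 x + 129.6 y = 5511.91
-77.2 x + 51.0 y = -4614.98
Solving the 2×2 system: x ≈ 71.0, y ≈ 17.0 km.
Check against STA_01 (with the unrounded x, y): √((x + 50.7)²+(y − 39.0)²) = 123.68 ≈ 123.67 km. ✓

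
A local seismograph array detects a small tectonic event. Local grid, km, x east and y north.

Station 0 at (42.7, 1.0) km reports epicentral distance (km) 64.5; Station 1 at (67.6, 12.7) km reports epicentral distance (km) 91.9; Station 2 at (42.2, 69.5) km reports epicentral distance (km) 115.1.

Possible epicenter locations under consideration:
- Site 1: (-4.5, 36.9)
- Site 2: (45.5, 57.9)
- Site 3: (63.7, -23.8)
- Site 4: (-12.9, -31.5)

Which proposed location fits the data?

Site 4

For each candidate, compare |candidate − station| to the reported distance:
Site 1: residuals Station 0 5.2, Station 1 15.8, Station 2 58.1 → max 58.1 km
Site 2: residuals Station 0 7.5, Station 1 41.6, Station 2 103.0 → max 103.0 km
Site 3: residuals Station 0 32.0, Station 1 55.2, Station 2 19.4 → max 55.2 km
Site 4: residuals Station 0 0.1, Station 1 0.1, Station 2 0.0 → max 0.1 km
Only Site 4 has all residuals ≈ 0.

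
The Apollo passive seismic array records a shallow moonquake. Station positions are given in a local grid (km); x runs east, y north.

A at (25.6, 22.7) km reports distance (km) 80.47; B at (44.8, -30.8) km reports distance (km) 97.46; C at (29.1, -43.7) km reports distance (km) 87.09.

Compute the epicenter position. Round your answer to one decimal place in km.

Circle about each station: (x − 25.6)² + (y − 22.7)² = 80.47²; (x − 44.8)² + (y + 30.8)² = 97.46²; (x − 29.1)² + (y + 43.7)² = 87.09².
Subtracting the A equation from the B and C equations removes the quadratic terms:
38.4 x − 107.0 y = -1238.00
7.0 x − 132.8 y = 476.60
Solving the 2×2 system: x ≈ -49.5, y ≈ -6.2 km.

(-49.5, -6.2)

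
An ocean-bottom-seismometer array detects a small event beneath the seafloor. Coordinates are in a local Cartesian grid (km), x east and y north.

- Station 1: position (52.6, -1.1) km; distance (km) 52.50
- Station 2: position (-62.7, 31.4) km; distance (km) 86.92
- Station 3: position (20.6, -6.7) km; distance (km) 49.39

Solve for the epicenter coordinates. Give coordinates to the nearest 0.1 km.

(23.5, 42.6)

Circle about each station: (x − 52.6)² + (y + 1.1)² = 52.50²; (x + 62.7)² + (y − 31.4)² = 86.92²; (x − 20.6)² + (y + 6.7)² = 49.39².
Subtracting pairs of circle equations eliminates x²+y² and gives linear equations (the radical axes):
-230.6 x + 65.0 y = -2649.56
-64.0 x − 11.2 y = -1981.84
Solving the 2×2 system: x ≈ 23.5, y ≈ 42.6 km.
Check against Station 1 (with the unrounded x, y): √((x − 52.6)²+(y + 1.1)²) = 52.52 ≈ 52.50 km. ✓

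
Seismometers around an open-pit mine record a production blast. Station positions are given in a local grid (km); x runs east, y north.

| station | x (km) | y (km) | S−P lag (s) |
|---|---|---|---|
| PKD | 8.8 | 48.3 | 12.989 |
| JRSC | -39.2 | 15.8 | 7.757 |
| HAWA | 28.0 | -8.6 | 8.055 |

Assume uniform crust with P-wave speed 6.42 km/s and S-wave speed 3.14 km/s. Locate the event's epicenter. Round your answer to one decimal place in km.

Distance from S−P lag: d = Δt · v_P v_S / (v_P − v_S) = Δt · (6.42·3.14)/(6.42−3.14) ≈ 6.1460·Δt.
So d_PKD = 79.83, d_JRSC = 47.67, d_HAWA = 49.51 km.
Circle about each station: (x − 8.8)² + (y − 48.3)² = 79.83²; (x + 39.2)² + (y − 15.8)² = 47.67²; (x − 28.0)² + (y + 8.6)² = 49.51².
Subtracting the PKD equation from the JRSC and HAWA equations removes the quadratic terms:
-96.0 x − 65.0 y = 3476.35
38.4 x − 113.8 y = 2369.22
Solving the 2×2 system: x ≈ -18.0, y ≈ -26.9 km.
Check against PKD (with the unrounded x, y): √((x − 8.8)²+(y − 48.3)²) = 79.83 ≈ 79.83 km. ✓

-18.0 km east, -26.9 km north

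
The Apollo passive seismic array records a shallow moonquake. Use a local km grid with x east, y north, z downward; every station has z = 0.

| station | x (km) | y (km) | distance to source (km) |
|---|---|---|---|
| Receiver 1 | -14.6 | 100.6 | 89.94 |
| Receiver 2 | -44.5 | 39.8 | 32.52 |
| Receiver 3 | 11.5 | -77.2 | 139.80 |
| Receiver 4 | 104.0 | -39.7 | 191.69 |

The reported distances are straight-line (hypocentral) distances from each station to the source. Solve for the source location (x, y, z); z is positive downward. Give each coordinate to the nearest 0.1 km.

Each station gives a sphere (x−x_i)² + (y−y_i)² + z² = d_i² (stations at z=0).
Subtracting the Receiver 1 sphere from Receiver 2 and Receiver 3: z² cancels, leaving linear equations in x and y:
-59.8 x − 121.6 y = 262.42
52.2 x − 355.6 y = -15696.27
Solving: x ≈ -72.503, y ≈ 33.497 km (keep extra digits for the depth step; rounded: -72.5, 33.5).
Then from the Receiver 1 sphere: z² = 89.94² − (x + 14.6)² − (y − 100.6)² with x = -72.503, y = 33.497, so z ≈ 15.285 ≈ 15.3 km.

(-72.5, 33.5, 15.3)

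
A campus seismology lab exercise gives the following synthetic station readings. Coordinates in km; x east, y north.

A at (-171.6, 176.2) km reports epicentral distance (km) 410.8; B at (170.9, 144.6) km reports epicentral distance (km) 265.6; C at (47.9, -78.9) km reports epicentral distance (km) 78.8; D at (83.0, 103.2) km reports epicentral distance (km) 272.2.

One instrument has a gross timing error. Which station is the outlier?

Solve using three stations at a time. Using A, B, C (subtract circle equations pairwise → linear system) gives (x, y) ≈ (117.6, -115.6).
Distances from that point to each station vs reported:
  A: calculated 410.8 vs reported 410.8 → residual 0.0 km
  B: calculated 265.6 vs reported 265.6 → residual 0.0 km
  C: calculated 78.7 vs reported 78.8 → residual 0.1 km
  D: calculated 221.5 vs reported 272.2 → residual 50.7 km
A, B, C are mutually consistent (residuals ≈ 0); D is off by 50.7 km.

D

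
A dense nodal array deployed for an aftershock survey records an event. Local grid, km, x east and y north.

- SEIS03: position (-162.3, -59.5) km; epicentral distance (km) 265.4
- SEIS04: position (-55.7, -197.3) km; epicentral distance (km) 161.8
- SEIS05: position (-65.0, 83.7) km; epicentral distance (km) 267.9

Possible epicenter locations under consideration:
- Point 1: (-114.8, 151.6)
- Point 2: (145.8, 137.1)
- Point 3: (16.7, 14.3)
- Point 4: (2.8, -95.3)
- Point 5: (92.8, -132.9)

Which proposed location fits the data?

Point 5

For each candidate, compare |candidate − station| to the reported distance:
Point 1: residuals SEIS03 49.0, SEIS04 192.1, SEIS05 183.7 → max 192.1 km
Point 2: residuals SEIS03 100.1, SEIS04 228.6, SEIS05 50.4 → max 228.6 km
Point 3: residuals SEIS03 71.8, SEIS04 61.8, SEIS05 160.7 → max 160.7 km
Point 4: residuals SEIS03 96.5, SEIS04 44.2, SEIS05 76.5 → max 96.5 km
Point 5: residuals SEIS03 0.0, SEIS04 0.1, SEIS05 0.1 → max 0.1 km
Only Point 5 has all residuals ≈ 0.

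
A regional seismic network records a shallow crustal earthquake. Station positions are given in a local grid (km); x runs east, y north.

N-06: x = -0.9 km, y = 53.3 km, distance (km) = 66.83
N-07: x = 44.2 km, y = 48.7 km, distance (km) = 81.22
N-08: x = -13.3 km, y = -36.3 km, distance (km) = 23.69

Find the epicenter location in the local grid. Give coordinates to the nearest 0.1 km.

Circle about each station: (x + 0.9)² + (y − 53.3)² = 66.83²; (x − 44.2)² + (y − 48.7)² = 81.22²; (x + 13.3)² + (y + 36.3)² = 23.69².
Subtracting the N-06 equation from the N-07 and N-08 equations removes the quadratic terms:
90.2 x − 9.2 y = -646.81
-24.8 x − 179.2 y = 2557.91
Solving the 2×2 system: x ≈ -8.5, y ≈ -13.1 km.
Check against N-06 (with the unrounded x, y): √((x + 0.9)²+(y − 53.3)²) = 66.83 ≈ 66.83 km. ✓

x ≈ -8.5 km, y ≈ -13.1 km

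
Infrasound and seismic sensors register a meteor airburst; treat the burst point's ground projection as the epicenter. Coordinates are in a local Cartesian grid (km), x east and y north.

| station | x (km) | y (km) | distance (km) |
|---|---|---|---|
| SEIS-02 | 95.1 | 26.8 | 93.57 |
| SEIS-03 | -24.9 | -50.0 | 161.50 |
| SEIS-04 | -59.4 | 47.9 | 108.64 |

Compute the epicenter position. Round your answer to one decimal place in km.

36.2 km east, 99.5 km north

Circle about each station: (x − 95.1)² + (y − 26.8)² = 93.57²; (x + 24.9)² + (y + 50.0)² = 161.50²; (x + 59.4)² + (y − 47.9)² = 108.64².
Subtracting the SEIS-02 equation from the SEIS-03 and SEIS-04 equations removes the quadratic terms:
-240.0 x − 153.6 y = -23969.15
-309.0 x + 42.2 y = -6986.78
Solving the 2×2 system: x ≈ 36.2, y ≈ 99.5 km.
Check against SEIS-02 (with the unrounded x, y): √((x − 95.1)²+(y − 26.8)²) = 93.56 ≈ 93.57 km. ✓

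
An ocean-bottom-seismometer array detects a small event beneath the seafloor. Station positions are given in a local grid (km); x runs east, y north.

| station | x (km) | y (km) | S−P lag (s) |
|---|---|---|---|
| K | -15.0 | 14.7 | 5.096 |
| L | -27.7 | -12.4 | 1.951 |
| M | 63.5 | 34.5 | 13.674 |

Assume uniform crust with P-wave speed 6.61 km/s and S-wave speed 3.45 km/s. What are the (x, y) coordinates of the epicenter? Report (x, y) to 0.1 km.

Distance from S−P lag: d = Δt · v_P v_S / (v_P − v_S) = Δt · (6.61·3.45)/(6.61−3.45) ≈ 7.2166·Δt.
So d_K = 36.78, d_L = 14.08, d_M = 98.68 km.
Circle about each station: (x + 15.0)² + (y − 14.7)² = 36.78²; (x + 27.7)² + (y + 12.4)² = 14.08²; (x − 63.5)² + (y − 34.5)² = 98.68².
Subtracting pairs of circle equations eliminates x²+y² and gives linear equations (the radical axes):
-25.4 x − 54.2 y = 1634.48
157.0 x + 39.6 y = -3603.56
Solving the 2×2 system: x ≈ -17.4, y ≈ -22.0 km.
Check against K (with the unrounded x, y): √((x + 15.0)²+(y − 14.7)²) = 36.78 ≈ 36.78 km. ✓

(-17.4, -22.0)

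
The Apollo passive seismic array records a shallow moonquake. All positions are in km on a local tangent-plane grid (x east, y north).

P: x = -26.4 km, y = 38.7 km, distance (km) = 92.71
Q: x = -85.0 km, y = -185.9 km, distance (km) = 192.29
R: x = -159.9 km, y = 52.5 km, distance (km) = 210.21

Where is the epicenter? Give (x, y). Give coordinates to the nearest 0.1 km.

(32.0, -33.3)

Circle about each station: (x + 26.4)² + (y − 38.7)² = 92.71²; (x + 85.0)² + (y + 185.9)² = 192.29²; (x + 159.9)² + (y − 52.5)² = 210.21².
Subtracting the P equation from the Q and R equations removes the quadratic terms:
-117.2 x − 449.2 y = 11208.86
-267.0 x + 27.6 y = -9463.49
Solving the 2×2 system: x ≈ 32.0, y ≈ -33.3 km.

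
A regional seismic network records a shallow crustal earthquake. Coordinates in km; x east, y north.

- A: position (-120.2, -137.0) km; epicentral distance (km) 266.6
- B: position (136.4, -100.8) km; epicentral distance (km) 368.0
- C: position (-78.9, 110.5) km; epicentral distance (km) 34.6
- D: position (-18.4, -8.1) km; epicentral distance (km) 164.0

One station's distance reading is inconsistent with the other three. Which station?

B

Solve using three stations at a time. Using A, C, D (subtract circle equations pairwise → linear system) gives (x, y) ≈ (-107.9, 129.3).
Distances from that point to each station vs reported:
  A: calculated 266.6 vs reported 266.6 → residual 0.0 km
  B: calculated 335.6 vs reported 368.0 → residual 32.4 km
  C: calculated 34.6 vs reported 34.6 → residual 0.0 km
  D: calculated 164.0 vs reported 164.0 → residual 0.0 km
A, C, D are mutually consistent (residuals ≈ 0); B is off by 32.4 km.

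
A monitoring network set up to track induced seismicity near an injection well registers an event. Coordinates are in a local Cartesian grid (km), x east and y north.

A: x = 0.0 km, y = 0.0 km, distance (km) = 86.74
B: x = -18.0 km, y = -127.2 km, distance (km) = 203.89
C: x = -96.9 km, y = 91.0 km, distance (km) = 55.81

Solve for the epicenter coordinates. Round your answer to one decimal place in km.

-43.4 km east, 75.1 km north

Circle about each station: x² + y² = 86.74²; (x + 18.0)² + (y + 127.2)² = 203.89²; (x + 96.9)² + (y − 91.0)² = 55.81².
Subtracting pairs of circle equations eliminates x²+y² and gives linear equations (the radical axes):
-36.0 x − 254.4 y = -17543.46
-193.8 x + 182.0 y = 22079.68
Solving the 2×2 system: x ≈ -43.4, y ≈ 75.1 km.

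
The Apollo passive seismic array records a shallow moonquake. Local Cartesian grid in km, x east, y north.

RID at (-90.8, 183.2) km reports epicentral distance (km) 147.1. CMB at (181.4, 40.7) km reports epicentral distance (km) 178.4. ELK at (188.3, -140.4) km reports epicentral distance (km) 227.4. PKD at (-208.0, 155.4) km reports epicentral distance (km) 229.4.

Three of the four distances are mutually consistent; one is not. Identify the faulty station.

Solve using three stations at a time. Using RID, CMB, PKD (subtract circle equations pairwise → linear system) gives (x, y) ≈ (5.8, 72.3).
Distances from that point to each station vs reported:
  RID: calculated 147.1 vs reported 147.1 → residual 0.0 km
  CMB: calculated 178.4 vs reported 178.4 → residual 0.0 km
  ELK: calculated 280.2 vs reported 227.4 → residual 52.8 km
  PKD: calculated 229.4 vs reported 229.4 → residual 0.0 km
RID, CMB, PKD are mutually consistent (residuals ≈ 0); ELK is off by 52.8 km.

ELK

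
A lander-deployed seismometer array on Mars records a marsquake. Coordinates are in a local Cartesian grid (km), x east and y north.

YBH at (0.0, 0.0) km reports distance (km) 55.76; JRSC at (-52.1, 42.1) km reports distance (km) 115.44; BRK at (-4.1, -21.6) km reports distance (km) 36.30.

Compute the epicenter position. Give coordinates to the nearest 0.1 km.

x ≈ 10.8 km, y ≈ -54.7 km

Circle about each station: x² + y² = 55.76²; (x + 52.1)² + (y − 42.1)² = 115.44²; (x + 4.1)² + (y + 21.6)² = 36.30².
Subtracting pairs of circle equations eliminates x²+y² and gives linear equations (the radical axes):
-104.2 x + 84.2 y = -5730.40
-8.2 x − 43.2 y = 2274.86
Solving the 2×2 system: x ≈ 10.8, y ≈ -54.7 km.
Check against YBH (with the unrounded x, y): √(x²+y²) = 55.76 ≈ 55.76 km. ✓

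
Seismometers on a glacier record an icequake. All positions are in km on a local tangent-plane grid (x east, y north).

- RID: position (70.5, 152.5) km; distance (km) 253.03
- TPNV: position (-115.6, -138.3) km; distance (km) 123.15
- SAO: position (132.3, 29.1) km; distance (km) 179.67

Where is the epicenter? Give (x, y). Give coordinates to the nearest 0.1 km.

-2.4 km east, -89.8 km north

Circle about each station: (x − 70.5)² + (y − 152.5)² = 253.03²; (x + 115.6)² + (y + 138.3)² = 123.15²; (x − 132.3)² + (y − 29.1)² = 179.67².
Subtracting the RID equation from the TPNV and SAO equations removes the quadratic terms:
-372.2 x − 581.6 y = 53122.01
123.6 x − 246.8 y = 21866.47
Solving the 2×2 system: x ≈ -2.4, y ≈ -89.8 km.
Check against RID (with the unrounded x, y): √((x − 70.5)²+(y − 152.5)²) = 253.03 ≈ 253.03 km. ✓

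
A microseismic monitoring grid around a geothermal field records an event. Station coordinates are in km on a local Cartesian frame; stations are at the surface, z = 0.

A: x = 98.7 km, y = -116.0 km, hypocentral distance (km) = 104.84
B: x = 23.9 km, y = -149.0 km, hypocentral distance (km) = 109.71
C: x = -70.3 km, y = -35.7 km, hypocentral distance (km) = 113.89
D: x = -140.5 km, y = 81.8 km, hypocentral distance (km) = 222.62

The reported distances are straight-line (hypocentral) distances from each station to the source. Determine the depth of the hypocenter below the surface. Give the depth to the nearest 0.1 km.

47.6 km

Each station gives a sphere (x−x_i)² + (y−y_i)² + z² = d_i² (stations at z=0).
Subtracting the A sphere from B and C: z² cancels, leaving linear equations in x and y:
-149.6 x − 66.0 y = -1470.34
-338.0 x + 160.6 y = -18960.62
Solving: x ≈ 32.105, y ≈ -50.493 km (keep extra digits for the depth step; rounded: 32.1, -50.5).
Then from the A sphere: z² = 104.84² − (x − 98.7)² − (y + 116.0)² with x = 32.105, y = -50.493, so z ≈ 47.596 ≈ 47.6 km.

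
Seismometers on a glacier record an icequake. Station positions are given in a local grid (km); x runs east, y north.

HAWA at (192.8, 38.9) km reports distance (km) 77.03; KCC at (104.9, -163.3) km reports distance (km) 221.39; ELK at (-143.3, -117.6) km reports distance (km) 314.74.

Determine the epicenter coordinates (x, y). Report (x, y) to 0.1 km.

118.1 km east, 57.7 km north

Circle about each station: (x − 192.8)² + (y − 38.9)² = 77.03²; (x − 104.9)² + (y + 163.3)² = 221.39²; (x + 143.3)² + (y + 117.6)² = 314.74².
Subtracting the HAWA equation from the KCC and ELK equations removes the quadratic terms:
-175.8 x − 404.4 y = -44094.06
-672.2 x − 313.0 y = -97448.05
Solving the 2×2 system: x ≈ 118.1, y ≈ 57.7 km.
Check against HAWA (with the unrounded x, y): √((x − 192.8)²+(y − 38.9)²) = 77.02 ≈ 77.03 km. ✓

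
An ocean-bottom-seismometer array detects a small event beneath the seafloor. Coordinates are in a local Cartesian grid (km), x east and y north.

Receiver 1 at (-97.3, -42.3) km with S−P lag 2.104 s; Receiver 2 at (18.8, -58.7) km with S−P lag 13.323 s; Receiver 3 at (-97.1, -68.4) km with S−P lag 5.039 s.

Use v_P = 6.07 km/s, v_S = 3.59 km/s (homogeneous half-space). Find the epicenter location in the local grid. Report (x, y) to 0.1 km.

-93.1 km east, -24.3 km north

Distance from S−P lag: d = Δt · v_P v_S / (v_P − v_S) = Δt · (6.07·3.59)/(6.07−3.59) ≈ 8.7868·Δt.
So d_Receiver 1 = 18.49, d_Receiver 2 = 117.07, d_Receiver 3 = 44.28 km.
Circle about each station: (x + 97.3)² + (y + 42.3)² = 18.49²; (x − 18.8)² + (y + 58.7)² = 117.07²; (x + 97.1)² + (y + 68.4)² = 44.28².
Subtracting the Receiver 1 equation from the Receiver 2 and Receiver 3 equations removes the quadratic terms:
232.2 x − 32.8 y = -20820.95
0.4 x − 52.2 y = 1231.55
Solving the 2×2 system: x ≈ -93.1, y ≈ -24.3 km.
Check against Receiver 1 (with the unrounded x, y): √((x + 97.3)²+(y + 42.3)²) = 18.48 ≈ 18.49 km. ✓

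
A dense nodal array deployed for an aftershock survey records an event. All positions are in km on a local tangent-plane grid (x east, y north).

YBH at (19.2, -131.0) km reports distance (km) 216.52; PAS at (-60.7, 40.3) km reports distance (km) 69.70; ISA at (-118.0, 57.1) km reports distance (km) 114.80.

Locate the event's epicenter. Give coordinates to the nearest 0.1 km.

(-6.4, 84.0)

Circle about each station: (x − 19.2)² + (y + 131.0)² = 216.52²; (x + 60.7)² + (y − 40.3)² = 69.70²; (x + 118.0)² + (y − 57.1)² = 114.80².
Subtracting the YBH equation from the PAS and ISA equations removes the quadratic terms:
-159.8 x + 342.6 y = 29801.76
-274.4 x + 376.2 y = 33356.64
Solving the 2×2 system: x ≈ -6.4, y ≈ 84.0 km.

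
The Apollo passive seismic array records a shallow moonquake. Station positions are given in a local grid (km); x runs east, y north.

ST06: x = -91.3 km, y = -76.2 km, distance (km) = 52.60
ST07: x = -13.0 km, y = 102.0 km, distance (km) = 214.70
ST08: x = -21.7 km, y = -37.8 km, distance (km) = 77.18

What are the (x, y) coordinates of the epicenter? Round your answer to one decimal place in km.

(-50.5, -109.4)

Circle about each station: (x + 91.3)² + (y + 76.2)² = 52.60²; (x + 13.0)² + (y − 102.0)² = 214.70²; (x + 21.7)² + (y + 37.8)² = 77.18².
Subtracting the ST06 equation from the ST07 and ST08 equations removes the quadratic terms:
156.6 x + 356.4 y = -46898.46
139.2 x + 76.8 y = -15432.39
Solving the 2×2 system: x ≈ -50.5, y ≈ -109.4 km.
Check against ST06 (with the unrounded x, y): √((x + 91.3)²+(y + 76.2)²) = 52.59 ≈ 52.60 km. ✓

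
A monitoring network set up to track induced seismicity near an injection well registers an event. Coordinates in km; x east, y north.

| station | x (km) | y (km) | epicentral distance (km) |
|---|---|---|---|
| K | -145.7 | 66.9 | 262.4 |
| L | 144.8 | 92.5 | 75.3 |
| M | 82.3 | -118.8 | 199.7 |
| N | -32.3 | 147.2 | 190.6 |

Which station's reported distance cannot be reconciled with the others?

Solve using three stations at a time. Using K, L, N (subtract circle equations pairwise → linear system) gives (x, y) ≈ (113.2, 24.0).
Distances from that point to each station vs reported:
  K: calculated 262.4 vs reported 262.4 → residual 0.0 km
  L: calculated 75.4 vs reported 75.3 → residual 0.1 km
  M: calculated 146.1 vs reported 199.7 → residual 53.6 km
  N: calculated 190.6 vs reported 190.6 → residual 0.0 km
K, L, N are mutually consistent (residuals ≈ 0); M is off by 53.6 km.

M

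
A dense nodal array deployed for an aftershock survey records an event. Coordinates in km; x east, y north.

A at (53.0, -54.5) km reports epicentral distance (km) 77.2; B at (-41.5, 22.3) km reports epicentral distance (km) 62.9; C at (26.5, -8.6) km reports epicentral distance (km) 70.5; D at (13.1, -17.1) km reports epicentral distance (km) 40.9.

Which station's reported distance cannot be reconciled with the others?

C

Solve using three stations at a time. Using A, B, D (subtract circle equations pairwise → linear system) gives (x, y) ≈ (-22.1, -37.3).
Distances from that point to each station vs reported:
  A: calculated 77.0 vs reported 77.2 → residual 0.2 km
  B: calculated 62.7 vs reported 62.9 → residual 0.2 km
  C: calculated 56.4 vs reported 70.5 → residual 14.1 km
  D: calculated 40.6 vs reported 40.9 → residual 0.3 km
A, B, D are mutually consistent (residuals ≈ 0); C is off by 14.1 km.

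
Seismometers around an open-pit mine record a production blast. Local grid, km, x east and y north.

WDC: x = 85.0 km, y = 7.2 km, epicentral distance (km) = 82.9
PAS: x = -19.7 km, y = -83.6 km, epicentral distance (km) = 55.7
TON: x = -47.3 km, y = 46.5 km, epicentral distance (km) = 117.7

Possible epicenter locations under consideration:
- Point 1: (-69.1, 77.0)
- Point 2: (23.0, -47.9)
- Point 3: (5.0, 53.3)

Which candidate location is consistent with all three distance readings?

For each candidate, compare |candidate − station| to the reported distance:
Point 1: residuals WDC 86.3, PAS 112.3, TON 80.2 → max 112.3 km
Point 2: residuals WDC 0.0, PAS 0.0, TON 0.0 → max 0.0 km
Point 3: residuals WDC 9.4, PAS 83.4, TON 65.0 → max 83.4 km
Only Point 2 has all residuals ≈ 0.

Point 2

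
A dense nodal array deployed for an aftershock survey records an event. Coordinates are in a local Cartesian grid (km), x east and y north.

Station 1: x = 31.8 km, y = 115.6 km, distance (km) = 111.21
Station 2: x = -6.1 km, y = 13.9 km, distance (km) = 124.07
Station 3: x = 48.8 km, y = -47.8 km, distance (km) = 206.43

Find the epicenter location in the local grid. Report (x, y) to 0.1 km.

Circle about each station: (x − 31.8)² + (y − 115.6)² = 111.21²; (x + 6.1)² + (y − 13.9)² = 124.07²; (x − 48.8)² + (y + 47.8)² = 206.43².
Subtracting pairs of circle equations eliminates x²+y² and gives linear equations (the radical axes):
-75.8 x − 203.4 y = -17169.88
34.0 x − 326.8 y = -39954.00
Solving the 2×2 system: x ≈ -79.4, y ≈ 114.0 km.

(-79.4, 114.0)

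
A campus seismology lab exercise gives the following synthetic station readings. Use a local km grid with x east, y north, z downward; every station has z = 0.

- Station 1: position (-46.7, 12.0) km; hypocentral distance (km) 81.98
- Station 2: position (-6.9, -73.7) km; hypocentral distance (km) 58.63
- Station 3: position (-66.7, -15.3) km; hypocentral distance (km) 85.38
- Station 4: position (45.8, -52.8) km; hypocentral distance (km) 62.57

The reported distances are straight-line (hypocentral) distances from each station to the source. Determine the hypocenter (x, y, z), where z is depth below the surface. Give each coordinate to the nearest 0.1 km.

Each station gives a sphere (x−x_i)² + (y−y_i)² + z² = d_i² (stations at z=0).
Subtracting the Station 1 sphere from Station 2 and Station 3: z² cancels, leaving linear equations in x and y:
79.6 x − 171.4 y = 6437.65
-40.0 x − 54.6 y = 1789.07
Solving: x ≈ 4.004, y ≈ -35.700 km (keep extra digits for the depth step; rounded: 4.0, -35.7).
Then from the Station 1 sphere: z² = 81.98² − (x + 46.7)² − (y − 12.0)² with x = 4.004, y = -35.700, so z ≈ 43.296 ≈ 43.3 km.

x ≈ 4.0 km, y ≈ -35.7 km, depth ≈ 43.3 km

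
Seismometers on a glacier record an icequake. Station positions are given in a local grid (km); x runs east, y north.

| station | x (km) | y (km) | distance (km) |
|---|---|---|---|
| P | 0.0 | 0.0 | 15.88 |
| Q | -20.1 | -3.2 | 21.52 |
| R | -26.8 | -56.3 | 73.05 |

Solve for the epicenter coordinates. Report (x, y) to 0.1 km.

(-7.3, 14.1)

Circle about each station: x² + y² = 15.88²; (x + 20.1)² + (y + 3.2)² = 21.52²; (x + 26.8)² + (y + 56.3)² = 73.05².
Subtracting the P equation from the Q and R equations removes the quadratic terms:
-40.2 x − 6.4 y = 203.31
-53.6 x − 112.6 y = -1196.20
Solving the 2×2 system: x ≈ -7.3, y ≈ 14.1 km.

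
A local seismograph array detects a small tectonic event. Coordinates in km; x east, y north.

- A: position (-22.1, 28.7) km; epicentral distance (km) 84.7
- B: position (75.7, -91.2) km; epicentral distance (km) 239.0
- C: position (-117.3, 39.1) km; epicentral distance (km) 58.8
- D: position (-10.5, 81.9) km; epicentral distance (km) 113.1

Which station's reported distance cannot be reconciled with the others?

D

Solve using three stations at a time. Using A, B, C (subtract circle equations pairwise → linear system) gives (x, y) ≈ (-83.4, 87.1).
Distances from that point to each station vs reported:
  A: calculated 84.7 vs reported 84.7 → residual 0.0 km
  B: calculated 239.0 vs reported 239.0 → residual 0.0 km
  C: calculated 58.8 vs reported 58.8 → residual 0.0 km
  D: calculated 73.1 vs reported 113.1 → residual 40.0 km
A, B, C are mutually consistent (residuals ≈ 0); D is off by 40.0 km.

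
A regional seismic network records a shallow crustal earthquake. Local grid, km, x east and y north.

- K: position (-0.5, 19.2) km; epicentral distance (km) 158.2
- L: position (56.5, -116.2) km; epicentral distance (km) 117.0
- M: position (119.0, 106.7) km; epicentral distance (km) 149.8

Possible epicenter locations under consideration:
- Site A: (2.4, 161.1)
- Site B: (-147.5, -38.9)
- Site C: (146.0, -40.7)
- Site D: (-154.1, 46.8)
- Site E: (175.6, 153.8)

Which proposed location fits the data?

For each candidate, compare |candidate − station| to the reported distance:
Site A: residuals K 16.3, L 165.5, M 21.1 → max 165.5 km
Site B: residuals K 0.1, L 101.2, M 153.9 → max 153.9 km
Site C: residuals K 0.1, L 0.1, M 0.1 → max 0.1 km
Site D: residuals K 2.1, L 149.3, M 129.8 → max 149.3 km
Site E: residuals K 63.4, L 178.1, M 76.2 → max 178.1 km
Only Site C has all residuals ≈ 0.

Site C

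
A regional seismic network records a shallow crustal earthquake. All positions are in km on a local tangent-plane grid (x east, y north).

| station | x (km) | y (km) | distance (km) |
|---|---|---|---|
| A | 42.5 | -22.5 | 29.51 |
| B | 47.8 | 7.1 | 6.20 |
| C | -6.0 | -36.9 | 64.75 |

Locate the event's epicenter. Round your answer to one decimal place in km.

Circle about each station: (x − 42.5)² + (y + 22.5)² = 29.51²; (x − 47.8)² + (y − 7.1)² = 6.20²; (x + 6.0)² + (y + 36.9)² = 64.75².
Subtracting the A equation from the B and C equations removes the quadratic terms:
10.6 x + 59.2 y = 855.15
-97.0 x − 28.8 y = -4236.61
Solving the 2×2 system: x ≈ 41.6, y ≈ 7.0 km.

(41.6, 7.0)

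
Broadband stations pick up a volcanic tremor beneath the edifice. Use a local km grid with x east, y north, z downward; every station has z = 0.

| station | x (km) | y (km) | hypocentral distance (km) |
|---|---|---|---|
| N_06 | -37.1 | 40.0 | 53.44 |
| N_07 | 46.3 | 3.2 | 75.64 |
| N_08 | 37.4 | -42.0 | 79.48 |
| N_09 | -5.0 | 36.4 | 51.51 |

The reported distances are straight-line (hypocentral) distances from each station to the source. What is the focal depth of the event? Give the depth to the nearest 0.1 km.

Each station gives a sphere (x−x_i)² + (y−y_i)² + z² = d_i² (stations at z=0).
Subtracting the N_06 sphere from N_07 and N_08: z² cancels, leaving linear equations in x and y:
166.8 x − 73.6 y = -3688.06
149.0 x − 164.0 y = -3274.89
Solving: x ≈ -22.199, y ≈ -0.199 km (keep extra digits for the depth step; rounded: -22.2, -0.2).
Then from the N_06 sphere: z² = 53.44² − (x + 37.1)² − (y − 40.0)² with x = -22.199, y = -0.199, so z ≈ 31.904 ≈ 31.9 km.

depth ≈ 31.9 km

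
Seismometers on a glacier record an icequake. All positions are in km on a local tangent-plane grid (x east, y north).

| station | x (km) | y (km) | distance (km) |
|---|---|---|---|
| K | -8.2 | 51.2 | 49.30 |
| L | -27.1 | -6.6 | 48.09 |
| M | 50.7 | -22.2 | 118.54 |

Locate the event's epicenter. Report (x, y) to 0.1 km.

Circle about each station: (x + 8.2)² + (y − 51.2)² = 49.30²; (x + 27.1)² + (y + 6.6)² = 48.09²; (x − 50.7)² + (y + 22.2)² = 118.54².
Subtracting the K equation from the L and M equations removes the quadratic terms:
-37.8 x − 115.6 y = -1792.87
117.8 x − 146.8 y = -11246.59
Solving the 2×2 system: x ≈ -54.1, y ≈ 33.2 km.
Check against K (with the unrounded x, y): √((x + 8.2)²+(y − 51.2)²) = 49.30 ≈ 49.30 km. ✓

(-54.1, 33.2)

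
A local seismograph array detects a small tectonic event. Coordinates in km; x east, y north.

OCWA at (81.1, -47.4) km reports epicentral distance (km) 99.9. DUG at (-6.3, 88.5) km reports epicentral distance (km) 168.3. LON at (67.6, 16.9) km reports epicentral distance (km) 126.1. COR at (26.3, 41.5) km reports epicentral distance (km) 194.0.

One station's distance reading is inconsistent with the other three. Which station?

COR

Solve using three stations at a time. Using OCWA, DUG, LON (subtract circle equations pairwise → linear system) gives (x, y) ≈ (-13.6, -79.8).
Distances from that point to each station vs reported:
  OCWA: calculated 100.1 vs reported 99.9 → residual 0.2 km
  DUG: calculated 168.4 vs reported 168.3 → residual 0.1 km
  LON: calculated 126.3 vs reported 126.1 → residual 0.2 km
  COR: calculated 127.7 vs reported 194.0 → residual 66.3 km
OCWA, DUG, LON are mutually consistent (residuals ≈ 0); COR is off by 66.3 km.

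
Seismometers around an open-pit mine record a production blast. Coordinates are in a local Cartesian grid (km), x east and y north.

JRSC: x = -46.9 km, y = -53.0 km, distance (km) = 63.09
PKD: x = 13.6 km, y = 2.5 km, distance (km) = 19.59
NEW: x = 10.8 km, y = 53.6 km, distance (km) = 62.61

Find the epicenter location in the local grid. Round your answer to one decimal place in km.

Circle about each station: (x + 46.9)² + (y + 53.0)² = 63.09²; (x − 13.6)² + (y − 2.5)² = 19.59²; (x − 10.8)² + (y − 53.6)² = 62.61².
Subtracting the JRSC equation from the PKD and NEW equations removes the quadratic terms:
121.0 x + 111.0 y = -1220.82
115.4 x + 213.2 y = -1958.67
Solving the 2×2 system: x ≈ -3.3, y ≈ -7.4 km.

(-3.3, -7.4)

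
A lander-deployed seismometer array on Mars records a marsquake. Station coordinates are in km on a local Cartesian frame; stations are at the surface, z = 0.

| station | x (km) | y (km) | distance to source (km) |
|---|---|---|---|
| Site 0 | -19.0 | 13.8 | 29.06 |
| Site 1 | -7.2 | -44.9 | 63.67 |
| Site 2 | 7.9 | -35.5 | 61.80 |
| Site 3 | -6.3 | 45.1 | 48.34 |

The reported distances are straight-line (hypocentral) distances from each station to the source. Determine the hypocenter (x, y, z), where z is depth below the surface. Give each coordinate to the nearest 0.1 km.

Each station gives a sphere (x−x_i)² + (y−y_i)² + z² = d_i² (stations at z=0).
Subtracting the Site 0 sphere from Site 1 and Site 2: z² cancels, leaving linear equations in x and y:
23.6 x − 117.4 y = -1692.98
53.8 x − 98.6 y = -2203.54
Solving: x ≈ -23.004, y ≈ 9.796 km (keep extra digits for the depth step; rounded: -23.0, 9.8).
Then from the Site 0 sphere: z² = 29.06² − (x + 19.0)² − (y − 13.8)² with x = -23.004, y = 9.796, so z ≈ 28.503 ≈ 28.5 km.

(-23.0, 9.8, 28.5)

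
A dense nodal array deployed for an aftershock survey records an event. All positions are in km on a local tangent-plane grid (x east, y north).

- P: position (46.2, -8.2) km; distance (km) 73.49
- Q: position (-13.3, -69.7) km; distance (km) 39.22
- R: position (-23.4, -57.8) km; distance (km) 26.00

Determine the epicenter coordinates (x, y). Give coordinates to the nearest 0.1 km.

Circle about each station: (x − 46.2)² + (y + 8.2)² = 73.49²; (x + 13.3)² + (y + 69.7)² = 39.22²; (x + 23.4)² + (y + 57.8)² = 26.00².
Subtracting pairs of circle equations eliminates x²+y² and gives linear equations (the radical axes):
-119.0 x − 123.0 y = 6695.87
-139.2 x − 99.2 y = 6411.50
Solving the 2×2 system: x ≈ -23.4, y ≈ -31.8 km.

(-23.4, -31.8)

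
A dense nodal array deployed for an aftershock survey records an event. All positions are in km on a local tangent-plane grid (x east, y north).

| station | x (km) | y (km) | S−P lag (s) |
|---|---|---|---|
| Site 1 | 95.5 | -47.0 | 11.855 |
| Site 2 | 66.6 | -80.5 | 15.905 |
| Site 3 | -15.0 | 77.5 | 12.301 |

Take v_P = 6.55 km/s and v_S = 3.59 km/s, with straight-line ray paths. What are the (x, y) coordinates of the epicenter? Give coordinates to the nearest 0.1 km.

Distance from S−P lag: d = Δt · v_P v_S / (v_P − v_S) = Δt · (6.55·3.59)/(6.55−3.59) ≈ 7.9441·Δt.
So d_Site 1 = 94.18, d_Site 2 = 126.35, d_Site 3 = 97.72 km.
Circle about each station: (x − 95.5)² + (y + 47.0)² = 94.18²; (x − 66.6)² + (y + 80.5)² = 126.35²; (x + 15.0)² + (y − 77.5)² = 97.72².
Subtracting pairs of circle equations eliminates x²+y² and gives linear equations (the radical axes):
-57.8 x − 67.0 y = -7507.89
-221.0 x + 249.0 y = -5777.33
Solving the 2×2 system: x ≈ 77.3, y ≈ 45.4 km.

77.3 km east, 45.4 km north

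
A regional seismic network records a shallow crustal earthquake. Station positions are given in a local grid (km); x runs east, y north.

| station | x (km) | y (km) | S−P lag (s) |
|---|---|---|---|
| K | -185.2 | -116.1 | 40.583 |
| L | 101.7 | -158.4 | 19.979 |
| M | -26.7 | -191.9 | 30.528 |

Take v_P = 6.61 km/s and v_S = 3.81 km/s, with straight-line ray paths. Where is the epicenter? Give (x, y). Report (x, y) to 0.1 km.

156.3 km east, 12.8 km north

Distance from S−P lag: d = Δt · v_P v_S / (v_P − v_S) = Δt · (6.61·3.81)/(6.61−3.81) ≈ 8.9943·Δt.
So d_K = 365.02, d_L = 179.70, d_M = 274.58 km.
Circle about each station: (x + 185.2)² + (y + 116.1)² = 365.02²; (x − 101.7)² + (y + 158.4)² = 179.70²; (x + 26.7)² + (y + 191.9)² = 274.58².
Subtracting the K equation from the L and M equations removes the quadratic terms:
573.8 x − 84.6 y = 88602.71
317.0 x − 151.6 y = 47605.67
Solving the 2×2 system: x ≈ 156.3, y ≈ 12.8 km.
Check against K (with the unrounded x, y): √((x + 185.2)²+(y + 116.1)²) = 365.02 ≈ 365.02 km. ✓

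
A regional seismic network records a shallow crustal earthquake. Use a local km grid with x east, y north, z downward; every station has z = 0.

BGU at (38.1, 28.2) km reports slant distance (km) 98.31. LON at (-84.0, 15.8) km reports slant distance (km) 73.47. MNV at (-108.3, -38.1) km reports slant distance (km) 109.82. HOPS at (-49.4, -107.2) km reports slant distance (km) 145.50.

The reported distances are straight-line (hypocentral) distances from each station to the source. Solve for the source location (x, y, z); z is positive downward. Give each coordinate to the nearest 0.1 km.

Each station gives a sphere (x−x_i)² + (y−y_i)² + z² = d_i² (stations at z=0).
Subtracting the BGU sphere from LON and MNV: z² cancels, leaving linear equations in x and y:
-244.2 x − 24.8 y = 9325.81
-292.8 x − 132.6 y = 8538.07
Solving: x ≈ -40.799, y ≈ 25.701 km (keep extra digits for the depth step; rounded: -40.8, 25.7).
Then from the BGU sphere: z² = 98.31² − (x − 38.1)² − (y − 28.2)² with x = -40.799, y = 25.701, so z ≈ 58.597 ≈ 58.6 km.

(-40.8, 25.7, 58.6)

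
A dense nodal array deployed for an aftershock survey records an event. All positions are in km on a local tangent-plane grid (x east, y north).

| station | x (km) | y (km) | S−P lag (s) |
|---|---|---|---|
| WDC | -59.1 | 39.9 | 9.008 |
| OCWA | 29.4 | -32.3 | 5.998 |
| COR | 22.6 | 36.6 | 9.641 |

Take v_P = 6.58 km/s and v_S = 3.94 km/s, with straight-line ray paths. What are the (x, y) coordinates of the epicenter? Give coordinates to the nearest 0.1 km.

x ≈ -28.5 km, y ≈ -43.1 km

Distance from S−P lag: d = Δt · v_P v_S / (v_P − v_S) = Δt · (6.58·3.94)/(6.58−3.94) ≈ 9.8202·Δt.
So d_WDC = 88.46, d_OCWA = 58.90, d_COR = 94.68 km.
Circle about each station: (x + 59.1)² + (y − 39.9)² = 88.46²; (x − 29.4)² + (y + 32.3)² = 58.90²; (x − 22.6)² + (y − 36.6)² = 94.68².
Subtracting the WDC equation from the OCWA and COR equations removes the quadratic terms:
177.0 x − 144.4 y = 1178.79
163.4 x − 6.6 y = -4373.63
Solving the 2×2 system: x ≈ -28.5, y ≈ -43.1 km.
Check against WDC (with the unrounded x, y): √((x + 59.1)²+(y − 39.9)²) = 88.46 ≈ 88.46 km. ✓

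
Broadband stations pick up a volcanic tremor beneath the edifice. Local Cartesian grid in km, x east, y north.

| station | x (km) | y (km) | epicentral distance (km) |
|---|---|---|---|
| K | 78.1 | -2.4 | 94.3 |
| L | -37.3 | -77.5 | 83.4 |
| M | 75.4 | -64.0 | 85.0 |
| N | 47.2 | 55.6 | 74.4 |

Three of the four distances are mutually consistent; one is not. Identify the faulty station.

K

Solve using three stations at a time. Using L, M, N (subtract circle equations pairwise → linear system) gives (x, y) ≈ (10.5, -9.1).
Distances from that point to each station vs reported:
  K: calculated 68.0 vs reported 94.3 → residual 26.3 km
  L: calculated 83.4 vs reported 83.4 → residual 0.0 km
  M: calculated 85.0 vs reported 85.0 → residual 0.0 km
  N: calculated 74.4 vs reported 74.4 → residual 0.0 km
L, M, N are mutually consistent (residuals ≈ 0); K is off by 26.3 km.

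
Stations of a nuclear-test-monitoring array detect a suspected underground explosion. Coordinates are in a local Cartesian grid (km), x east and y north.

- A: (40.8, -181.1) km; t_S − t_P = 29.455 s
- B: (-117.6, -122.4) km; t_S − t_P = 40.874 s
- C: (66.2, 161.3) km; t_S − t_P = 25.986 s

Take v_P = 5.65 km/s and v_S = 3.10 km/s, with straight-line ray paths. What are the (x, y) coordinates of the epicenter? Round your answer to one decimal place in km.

(136.4, -2.8)

Distance from S−P lag: d = Δt · v_P v_S / (v_P − v_S) = Δt · (5.65·3.10)/(5.65−3.10) ≈ 6.8686·Δt.
So d_A = 202.32, d_B = 280.75, d_C = 178.49 km.
Circle about each station: (x − 40.8)² + (y + 181.1)² = 202.32²; (x + 117.6)² + (y + 122.4)² = 280.75²; (x − 66.2)² + (y − 161.3)² = 178.49².
Subtracting pairs of circle equations eliminates x²+y² and gives linear equations (the radical axes):
-316.8 x + 117.4 y = -43537.51
50.8 x + 684.8 y = 5012.98
Solving the 2×2 system: x ≈ 136.4, y ≈ -2.8 km.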